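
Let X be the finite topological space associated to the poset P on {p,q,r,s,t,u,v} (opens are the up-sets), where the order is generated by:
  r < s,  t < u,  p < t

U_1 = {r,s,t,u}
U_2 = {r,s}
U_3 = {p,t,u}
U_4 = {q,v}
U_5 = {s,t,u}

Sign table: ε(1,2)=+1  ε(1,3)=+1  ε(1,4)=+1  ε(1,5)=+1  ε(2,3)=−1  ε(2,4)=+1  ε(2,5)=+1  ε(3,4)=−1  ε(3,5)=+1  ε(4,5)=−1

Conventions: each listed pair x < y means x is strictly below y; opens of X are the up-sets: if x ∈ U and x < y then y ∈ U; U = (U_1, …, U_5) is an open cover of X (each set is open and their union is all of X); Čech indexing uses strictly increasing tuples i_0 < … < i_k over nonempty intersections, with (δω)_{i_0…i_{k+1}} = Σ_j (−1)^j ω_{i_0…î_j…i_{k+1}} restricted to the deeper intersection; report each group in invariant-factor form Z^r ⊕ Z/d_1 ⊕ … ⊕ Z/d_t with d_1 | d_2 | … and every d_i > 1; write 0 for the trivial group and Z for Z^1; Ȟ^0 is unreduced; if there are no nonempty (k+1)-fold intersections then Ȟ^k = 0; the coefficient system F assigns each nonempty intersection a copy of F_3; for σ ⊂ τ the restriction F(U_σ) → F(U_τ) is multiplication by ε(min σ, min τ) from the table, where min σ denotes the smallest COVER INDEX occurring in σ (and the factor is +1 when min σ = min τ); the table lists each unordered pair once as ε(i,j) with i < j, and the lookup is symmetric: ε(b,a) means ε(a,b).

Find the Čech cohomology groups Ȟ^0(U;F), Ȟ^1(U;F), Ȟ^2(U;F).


cover nerve:
  U12={r,s} U13={t,u} U15={s,t,u} U25={s} U35={t,u}
  U125={s} U135={t,u}
C dims 5,5,2; δ0: rk_F3 3; δ1: rk_F3 2
Ȟ^0: (5−3)−0=2 ⇒ Z/3 ⊕ Z/3
Ȟ^1: (5−2)−3=0 ⇒ 0
Ȟ^2: (2−0)−2=0 ⇒ 0

Ȟ^0 ≅ Z/3 ⊕ Z/3, Ȟ^1 ≅ 0 and Ȟ^2 ≅ 0


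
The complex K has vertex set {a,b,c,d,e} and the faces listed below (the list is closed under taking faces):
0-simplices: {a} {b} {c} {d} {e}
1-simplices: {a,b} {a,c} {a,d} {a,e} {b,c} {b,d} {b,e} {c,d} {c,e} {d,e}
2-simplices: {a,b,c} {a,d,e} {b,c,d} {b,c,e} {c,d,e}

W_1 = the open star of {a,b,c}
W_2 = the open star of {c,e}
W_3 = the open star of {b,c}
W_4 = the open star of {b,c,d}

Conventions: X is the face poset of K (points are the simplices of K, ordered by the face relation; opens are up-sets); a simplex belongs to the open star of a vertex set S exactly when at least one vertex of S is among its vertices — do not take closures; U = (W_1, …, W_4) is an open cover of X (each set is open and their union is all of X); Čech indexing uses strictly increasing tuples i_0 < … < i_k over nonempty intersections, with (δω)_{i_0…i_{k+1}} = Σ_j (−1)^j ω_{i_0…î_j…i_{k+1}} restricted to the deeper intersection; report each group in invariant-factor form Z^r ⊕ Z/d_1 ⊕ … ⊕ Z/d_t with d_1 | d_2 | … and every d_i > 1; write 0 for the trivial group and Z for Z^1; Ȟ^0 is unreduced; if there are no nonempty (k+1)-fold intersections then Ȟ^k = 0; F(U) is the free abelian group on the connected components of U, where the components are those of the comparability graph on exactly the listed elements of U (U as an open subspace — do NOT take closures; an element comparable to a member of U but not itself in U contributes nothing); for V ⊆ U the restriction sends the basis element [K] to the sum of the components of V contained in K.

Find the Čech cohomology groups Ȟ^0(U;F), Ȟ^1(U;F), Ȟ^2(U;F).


Ȟ^0(U;F) ≅ Z, Ȟ^1(U;F) ≅ Z, Ȟ^2(U;F) ≅ 0

cover nerve:
  W1={{a},{b},{c},{a,b},{a,c},{a,d},{a,e},{b,c},{b,d},{b,e},{c,d},{c,e},{a,b,c},{a,d,e},{b,c,d},{b,c,e},{c,d,e}} W2={{c},{e},{a,c},{a,e},{b,c},{b,e},{c,d},{c,e},{d,e},{a,b,c},{a,d,e},{b,c,d},{b,c,e},{c,d,e}} W3={{b},{c},{a,b},{a,c},{b,c},{b,d},{b,e},{c,d},{c,e},{a,b,c},{b,c,d},{b,c,e},{c,d,e}} W4={{b},{c},{d},{a,b},{a,c},{a,d},{b,c},{b,d},{b,e},{c,d},{c,e},{d,e},{a,b,c},{a,d,e},{b,c,d},{b,c,e},{c,d,e}}
  W12={{c},{a,c},{a,e},{b,c},{b,e},{c,d},{c,e},{a,b,c},{a,d,e},{b,c,d},{b,c,e},{c,d,e}} W13={{b},{c},{a,b},{a,c},{b,c},{b,d},{b,e},{c,d},{c,e},{a,b,c},{b,c,d},{b,c,e},{c,d,e}} W14={{b},{c},{a,b},{a,c},{a,d},{b,c},{b,d},{b,e},{c,d},{c,e},{a,b,c},{a,d,e},{b,c,d},{b,c,e},{c,d,e}} W23={{c},{a,c},{b,c},{b,e},{c,d},{c,e},{a,b,c},{b,c,d},{b,c,e},{c,d,e}} W24={{c},{a,c},{b,c},{b,e},{c,d},{c,e},{d,e},{a,b,c},{a,d,e},{b,c,d},{b,c,e},{c,d,e}} W34={{b},{c},{a,b},{a,c},{b,c},{b,d},{b,e},{c,d},{c,e},{a,b,c},{b,c,d},{b,c,e},{c,d,e}}
  W123={{c},{a,c},{b,c},{b,e},{c,d},{c,e},{a,b,c},{b,c,d},{b,c,e},{c,d,e}} W124={{c},{a,c},{b,c},{b,e},{c,d},{c,e},{a,b,c},{a,d,e},{b,c,d},{b,c,e},{c,d,e}} W134={{b},{c},{a,b},{a,c},{b,c},{b,d},{b,e},{c,d},{c,e},{a,b,c},{b,c,d},{b,c,e},{c,d,e}} W234={{c},{a,c},{b,c},{b,e},{c,d},{c,e},{a,b,c},{b,c,d},{b,c,e},{c,d,e}}
  W1234={{c},{a,c},{b,c},{b,e},{c,d},{c,e},{a,b,c},{b,c,d},{b,c,e},{c,d,e}}
components per intersection:
  W1: {{a},{b},{c},{a,b},{a,c},{a,d},{a,e},{b,c},{b,d},{b,e},{c,d},{c,e},{a,b,c},{a,d,e},{b,c,d},{b,c,e},{c,d,e}}
  W2: {{c},{e},{a,c},{a,e},{b,c},{b,e},{c,d},{c,e},{d,e},{a,b,c},{a,d,e},{b,c,d},{b,c,e},{c,d,e}}
  W3: {{b},{c},{a,b},{a,c},{b,c},{b,d},{b,e},{c,d},{c,e},{a,b,c},{b,c,d},{b,c,e},{c,d,e}}
  W4: {{b},{c},{d},{a,b},{a,c},{a,d},{b,c},{b,d},{b,e},{c,d},{c,e},{d,e},{a,b,c},{a,d,e},{b,c,d},{b,c,e},{c,d,e}}
  W12: {{c},{a,c},{b,c},{b,e},{c,d},{c,e},{a,b,c},{b,c,d},{b,c,e},{c,d,e}} {{a,e},{a,d,e}}
  W13: {{b},{c},{a,b},{a,c},{b,c},{b,d},{b,e},{c,d},{c,e},{a,b,c},{b,c,d},{b,c,e},{c,d,e}}
  W14: {{b},{c},{a,b},{a,c},{b,c},{b,d},{b,e},{c,d},{c,e},{a,b,c},{b,c,d},{b,c,e},{c,d,e}} {{a,d},{a,d,e}}
  W23: {{c},{a,c},{b,c},{b,e},{c,d},{c,e},{a,b,c},{b,c,d},{b,c,e},{c,d,e}}
  W24: {{c},{a,c},{b,c},{b,e},{c,d},{c,e},{d,e},{a,b,c},{a,d,e},{b,c,d},{b,c,e},{c,d,e}}
  W34: {{b},{c},{a,b},{a,c},{b,c},{b,d},{b,e},{c,d},{c,e},{a,b,c},{b,c,d},{b,c,e},{c,d,e}}
  W123: {{c},{a,c},{b,c},{b,e},{c,d},{c,e},{a,b,c},{b,c,d},{b,c,e},{c,d,e}}
  W124: {{c},{a,c},{b,c},{b,e},{c,d},{c,e},{a,b,c},{b,c,d},{b,c,e},{c,d,e}} {{a,d,e}}
  W134: {{b},{c},{a,b},{a,c},{b,c},{b,d},{b,e},{c,d},{c,e},{a,b,c},{b,c,d},{b,c,e},{c,d,e}}
  W234: {{c},{a,c},{b,c},{b,e},{c,d},{c,e},{a,b,c},{b,c,d},{b,c,e},{c,d,e}}
  W1234: {{c},{a,c},{b,c},{b,e},{c,d},{c,e},{a,b,c},{b,c,d},{b,c,e},{c,d,e}}
C dims 4,8,5,1; δ0: rk 3, SNF 1^3; δ1: rk 4, SNF 1^4; δ2: rk 1, SNF 1^1
Ȟ^0: (4−3)−0=1 ⇒ Z
Ȟ^1: (8−4)−3=1 ⇒ Z
Ȟ^2: (5−1)−4=0 ⇒ 0


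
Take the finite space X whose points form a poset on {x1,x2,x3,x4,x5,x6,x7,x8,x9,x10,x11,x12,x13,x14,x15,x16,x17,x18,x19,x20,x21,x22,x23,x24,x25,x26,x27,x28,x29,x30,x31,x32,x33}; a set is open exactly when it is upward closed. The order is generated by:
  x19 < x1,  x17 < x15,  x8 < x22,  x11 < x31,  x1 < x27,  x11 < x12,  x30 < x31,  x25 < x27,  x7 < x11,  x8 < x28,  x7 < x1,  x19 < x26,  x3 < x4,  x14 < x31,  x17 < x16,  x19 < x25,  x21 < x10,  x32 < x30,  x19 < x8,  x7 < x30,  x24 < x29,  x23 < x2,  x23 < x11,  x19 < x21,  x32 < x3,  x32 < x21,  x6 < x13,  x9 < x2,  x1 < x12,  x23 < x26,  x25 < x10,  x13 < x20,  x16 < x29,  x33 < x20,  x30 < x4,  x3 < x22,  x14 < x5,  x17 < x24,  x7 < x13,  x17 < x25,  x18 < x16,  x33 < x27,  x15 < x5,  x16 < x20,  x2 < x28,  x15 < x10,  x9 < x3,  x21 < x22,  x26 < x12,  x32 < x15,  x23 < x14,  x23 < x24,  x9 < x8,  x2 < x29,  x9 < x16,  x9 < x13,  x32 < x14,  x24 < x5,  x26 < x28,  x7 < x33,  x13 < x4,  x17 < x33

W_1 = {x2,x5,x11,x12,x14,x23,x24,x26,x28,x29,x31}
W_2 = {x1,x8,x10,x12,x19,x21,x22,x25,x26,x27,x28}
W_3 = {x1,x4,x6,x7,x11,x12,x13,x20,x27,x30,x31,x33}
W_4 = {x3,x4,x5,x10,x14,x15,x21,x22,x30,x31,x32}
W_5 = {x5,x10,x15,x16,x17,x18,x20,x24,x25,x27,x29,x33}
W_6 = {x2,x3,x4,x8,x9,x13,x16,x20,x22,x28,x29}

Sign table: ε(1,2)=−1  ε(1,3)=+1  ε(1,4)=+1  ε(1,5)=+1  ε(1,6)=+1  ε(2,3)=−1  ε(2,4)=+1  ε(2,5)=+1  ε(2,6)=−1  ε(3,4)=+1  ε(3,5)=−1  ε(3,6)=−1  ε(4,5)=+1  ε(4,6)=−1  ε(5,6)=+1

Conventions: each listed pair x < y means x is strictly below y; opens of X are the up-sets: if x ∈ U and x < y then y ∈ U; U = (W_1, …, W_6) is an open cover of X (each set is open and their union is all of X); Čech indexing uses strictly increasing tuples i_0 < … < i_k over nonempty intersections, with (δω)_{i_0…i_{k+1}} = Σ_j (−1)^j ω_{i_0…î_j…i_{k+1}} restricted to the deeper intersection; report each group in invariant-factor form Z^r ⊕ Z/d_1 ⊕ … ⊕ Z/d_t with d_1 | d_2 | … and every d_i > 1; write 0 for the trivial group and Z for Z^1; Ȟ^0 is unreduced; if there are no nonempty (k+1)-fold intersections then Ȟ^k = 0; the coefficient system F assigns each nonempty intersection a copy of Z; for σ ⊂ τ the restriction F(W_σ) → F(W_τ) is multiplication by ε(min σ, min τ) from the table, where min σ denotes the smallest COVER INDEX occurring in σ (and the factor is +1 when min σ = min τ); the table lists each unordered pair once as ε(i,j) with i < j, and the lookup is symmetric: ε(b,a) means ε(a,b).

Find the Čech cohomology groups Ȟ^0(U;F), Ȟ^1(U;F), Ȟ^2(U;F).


Ȟ^0 ≅ 0,  Ȟ^1 ≅ Z/2,  Ȟ^2 ≅ Z

cover nerve:
  W12={x12,x26,x28} W13={x11,x12,x31} W14={x5,x14,x31} W15={x5,x24,x29} W16={x2,x28,x29} W23={x1,x12,x27} W24={x10,x21,x22} W25={x10,x25,x27} W26={x8,x22,x28} W34={x4,x30,x31} W35={x20,x27,x33} W36={x4,x13,x20} W45={x5,x10,x15} W46={x3,x4,x22} W56={x16,x20,x29}
  W123={x12} W126={x28} W134={x31} W145={x5} W156={x29} W235={x27} W245={x10} W246={x22} W346={x4} W356={x20}
C dims 6,15,10; δ0: rk 6, SNF 1^5·2; δ1: rk 9, SNF 1^9
Ȟ^0: (6−6)−0=0 ⇒ 0
Ȟ^1: (15−9)−6=0 plus torsion [2] ⇒ Z/2
Ȟ^2: (10−0)−9=1 ⇒ Z


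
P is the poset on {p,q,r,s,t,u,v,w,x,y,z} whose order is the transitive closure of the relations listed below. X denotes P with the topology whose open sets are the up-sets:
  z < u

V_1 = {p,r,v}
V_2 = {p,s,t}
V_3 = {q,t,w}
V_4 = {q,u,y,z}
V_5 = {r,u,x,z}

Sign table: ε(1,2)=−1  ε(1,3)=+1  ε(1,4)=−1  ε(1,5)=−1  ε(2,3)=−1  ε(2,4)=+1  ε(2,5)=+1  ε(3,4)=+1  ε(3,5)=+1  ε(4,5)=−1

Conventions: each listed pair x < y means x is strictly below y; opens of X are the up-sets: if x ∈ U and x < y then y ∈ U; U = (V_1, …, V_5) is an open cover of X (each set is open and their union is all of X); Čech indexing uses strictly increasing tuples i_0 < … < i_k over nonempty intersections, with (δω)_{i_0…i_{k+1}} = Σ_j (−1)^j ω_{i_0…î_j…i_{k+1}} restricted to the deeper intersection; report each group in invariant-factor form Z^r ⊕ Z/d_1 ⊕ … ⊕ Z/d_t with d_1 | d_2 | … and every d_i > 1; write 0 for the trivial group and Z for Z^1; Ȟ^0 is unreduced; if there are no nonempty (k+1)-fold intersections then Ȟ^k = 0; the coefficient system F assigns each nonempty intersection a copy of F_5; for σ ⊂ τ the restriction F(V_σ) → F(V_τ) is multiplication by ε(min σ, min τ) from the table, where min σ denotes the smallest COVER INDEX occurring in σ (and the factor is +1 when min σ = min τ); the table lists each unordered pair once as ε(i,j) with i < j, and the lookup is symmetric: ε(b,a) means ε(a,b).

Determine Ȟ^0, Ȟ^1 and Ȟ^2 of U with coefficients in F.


Ȟ^0(U;F) ≅ Z/5, Ȟ^1(U;F) ≅ Z/5 and Ȟ^2(U;F) ≅ 0

nonempty overlaps:
  V12={p} V15={r} V23={t} V34={q} V45={u,z}
C dims 5,5; δ0: rk_F5 4
degree 0: 5−4−0 = 1 → Ȟ^0 ≅ Z/5
degree 1: 5−0−4 = 1 → Ȟ^1 ≅ Z/5
degree 2: 0−0−0 = 0 → Ȟ^2 ≅ 0


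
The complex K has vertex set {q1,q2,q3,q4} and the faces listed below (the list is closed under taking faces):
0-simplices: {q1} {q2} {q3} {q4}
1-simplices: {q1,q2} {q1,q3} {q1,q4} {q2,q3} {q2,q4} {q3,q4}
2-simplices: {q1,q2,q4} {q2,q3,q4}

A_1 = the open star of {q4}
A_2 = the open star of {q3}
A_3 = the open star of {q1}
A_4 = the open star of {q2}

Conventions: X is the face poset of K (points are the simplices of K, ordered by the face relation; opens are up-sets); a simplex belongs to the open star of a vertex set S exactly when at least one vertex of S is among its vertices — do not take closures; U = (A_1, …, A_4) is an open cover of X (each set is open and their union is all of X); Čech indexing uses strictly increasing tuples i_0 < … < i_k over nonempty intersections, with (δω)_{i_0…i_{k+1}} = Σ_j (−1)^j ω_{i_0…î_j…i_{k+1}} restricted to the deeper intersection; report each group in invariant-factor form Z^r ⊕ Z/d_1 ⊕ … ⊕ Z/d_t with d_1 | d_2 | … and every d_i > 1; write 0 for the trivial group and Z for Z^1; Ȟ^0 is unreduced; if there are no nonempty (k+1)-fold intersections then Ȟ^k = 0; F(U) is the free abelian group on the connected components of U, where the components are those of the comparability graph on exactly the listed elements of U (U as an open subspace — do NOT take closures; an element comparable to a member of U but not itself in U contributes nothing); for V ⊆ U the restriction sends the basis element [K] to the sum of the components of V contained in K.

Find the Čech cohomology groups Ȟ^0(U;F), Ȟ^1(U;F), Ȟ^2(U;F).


Ȟ^0 ≅ Z, Ȟ^1 ≅ Z, Ȟ^2 ≅ 0

intersection data:
  A1={{q4},{q1,q4},{q2,q4},{q3,q4},{q1,q2,q4},{q2,q3,q4}} A2={{q3},{q1,q3},{q2,q3},{q3,q4},{q2,q3,q4}} A3={{q1},{q1,q2},{q1,q3},{q1,q4},{q1,q2,q4}} A4={{q2},{q1,q2},{q2,q3},{q2,q4},{q1,q2,q4},{q2,q3,q4}}
  A12={{q3,q4},{q2,q3,q4}} A13={{q1,q4},{q1,q2,q4}} A14={{q2,q4},{q1,q2,q4},{q2,q3,q4}} A23={{q1,q3}} A24={{q2,q3},{q2,q3,q4}} A34={{q1,q2},{q1,q2,q4}}
  A124={{q2,q3,q4}} A134={{q1,q2,q4}}
components per intersection:
  A1: {{q4},{q1,q4},{q2,q4},{q3,q4},{q1,q2,q4},{q2,q3,q4}}
  A2: {{q3},{q1,q3},{q2,q3},{q3,q4},{q2,q3,q4}}
  A3: {{q1},{q1,q2},{q1,q3},{q1,q4},{q1,q2,q4}}
  A4: {{q2},{q1,q2},{q2,q3},{q2,q4},{q1,q2,q4},{q2,q3,q4}}
  A12: {{q3,q4},{q2,q3,q4}}
  A13: {{q1,q4},{q1,q2,q4}}
  A14: {{q2,q4},{q1,q2,q4},{q2,q3,q4}}
  A23: {{q1,q3}}
  A24: {{q2,q3},{q2,q3,q4}}
  A34: {{q1,q2},{q1,q2,q4}}
  A124: {{q2,q3,q4}}
  A134: {{q1,q2,q4}}
C dims 4,6,2; δ0: rk 3, SNF 1^3; δ1: rk 2, SNF 1^2
Ȟ^0 = (4 − 3) − 0 = 1, so Ȟ^0 ≅ Z
Ȟ^1 = (6 − 2) − 3 = 1, so Ȟ^1 ≅ Z
Ȟ^2 = (2 − 0) − 2 = 0, so Ȟ^2 ≅ 0


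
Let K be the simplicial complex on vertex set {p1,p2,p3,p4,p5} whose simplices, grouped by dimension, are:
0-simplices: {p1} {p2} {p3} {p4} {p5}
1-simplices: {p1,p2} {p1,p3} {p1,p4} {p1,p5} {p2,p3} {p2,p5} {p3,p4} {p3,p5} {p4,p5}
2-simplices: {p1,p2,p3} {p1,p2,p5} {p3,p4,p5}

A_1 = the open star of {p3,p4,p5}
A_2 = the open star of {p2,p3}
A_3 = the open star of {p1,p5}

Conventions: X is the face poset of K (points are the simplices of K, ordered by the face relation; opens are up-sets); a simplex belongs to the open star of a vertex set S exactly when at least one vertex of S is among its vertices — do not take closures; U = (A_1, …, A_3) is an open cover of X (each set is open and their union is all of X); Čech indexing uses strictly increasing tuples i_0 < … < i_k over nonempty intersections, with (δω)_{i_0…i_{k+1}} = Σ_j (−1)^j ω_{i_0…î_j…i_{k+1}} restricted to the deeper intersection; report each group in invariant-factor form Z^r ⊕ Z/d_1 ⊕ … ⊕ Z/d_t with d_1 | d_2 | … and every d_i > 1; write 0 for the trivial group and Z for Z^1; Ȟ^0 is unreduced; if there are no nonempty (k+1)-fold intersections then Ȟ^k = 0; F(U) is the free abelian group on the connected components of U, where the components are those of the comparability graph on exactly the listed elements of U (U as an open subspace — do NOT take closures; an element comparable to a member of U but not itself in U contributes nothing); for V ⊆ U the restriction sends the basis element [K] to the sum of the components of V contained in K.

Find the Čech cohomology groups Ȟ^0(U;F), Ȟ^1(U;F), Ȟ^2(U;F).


Ȟ^0(U;F) ≅ Z, Ȟ^1(U;F) ≅ Z^2 and Ȟ^2(U;F) ≅ 0

nonempty overlaps:
  A1={{p3},{p4},{p5},{p1,p3},{p1,p4},{p1,p5},{p2,p3},{p2,p5},{p3,p4},{p3,p5},{p4,p5},{p1,p2,p3},{p1,p2,p5},{p3,p4,p5}} A2={{p2},{p3},{p1,p2},{p1,p3},{p2,p3},{p2,p5},{p3,p4},{p3,p5},{p1,p2,p3},{p1,p2,p5},{p3,p4,p5}} A3={{p1},{p5},{p1,p2},{p1,p3},{p1,p4},{p1,p5},{p2,p5},{p3,p5},{p4,p5},{p1,p2,p3},{p1,p2,p5},{p3,p4,p5}}
  A12={{p3},{p1,p3},{p2,p3},{p2,p5},{p3,p4},{p3,p5},{p1,p2,p3},{p1,p2,p5},{p3,p4,p5}} A13={{p5},{p1,p3},{p1,p4},{p1,p5},{p2,p5},{p3,p5},{p4,p5},{p1,p2,p3},{p1,p2,p5},{p3,p4,p5}} A23={{p1,p2},{p1,p3},{p2,p5},{p3,p5},{p1,p2,p3},{p1,p2,p5},{p3,p4,p5}}
  A123={{p1,p3},{p2,p5},{p3,p5},{p1,p2,p3},{p1,p2,p5},{p3,p4,p5}}
components per intersection:
  A1: {{p3},{p4},{p5},{p1,p3},{p1,p4},{p1,p5},{p2,p3},{p2,p5},{p3,p4},{p3,p5},{p4,p5},{p1,p2,p3},{p1,p2,p5},{p3,p4,p5}}
  A2: {{p2},{p3},{p1,p2},{p1,p3},{p2,p3},{p2,p5},{p3,p4},{p3,p5},{p1,p2,p3},{p1,p2,p5},{p3,p4,p5}}
  A3: {{p1},{p5},{p1,p2},{p1,p3},{p1,p4},{p1,p5},{p2,p5},{p3,p5},{p4,p5},{p1,p2,p3},{p1,p2,p5},{p3,p4,p5}}
  A12: {{p3},{p1,p3},{p2,p3},{p3,p4},{p3,p5},{p1,p2,p3},{p3,p4,p5}} {{p2,p5},{p1,p2,p5}}
  A13: {{p5},{p1,p5},{p2,p5},{p3,p5},{p4,p5},{p1,p2,p5},{p3,p4,p5}} {{p1,p3},{p1,p2,p3}} {{p1,p4}}
  A23: {{p1,p2},{p1,p3},{p2,p5},{p1,p2,p3},{p1,p2,p5}} {{p3,p5},{p3,p4,p5}}
  A123: {{p1,p3},{p1,p2,p3}} {{p2,p5},{p1,p2,p5}} {{p3,p5},{p3,p4,p5}}
C dims 3,7,3; δ0: rk 2, SNF 1^2; δ1: rk 3, SNF 1^3
degree 0: 3−2−0 = 1 → Ȟ^0 ≅ Z
degree 1: 7−3−2 = 2 → Ȟ^1 ≅ Z^2
degree 2: 3−0−3 = 0 → Ȟ^2 ≅ 0


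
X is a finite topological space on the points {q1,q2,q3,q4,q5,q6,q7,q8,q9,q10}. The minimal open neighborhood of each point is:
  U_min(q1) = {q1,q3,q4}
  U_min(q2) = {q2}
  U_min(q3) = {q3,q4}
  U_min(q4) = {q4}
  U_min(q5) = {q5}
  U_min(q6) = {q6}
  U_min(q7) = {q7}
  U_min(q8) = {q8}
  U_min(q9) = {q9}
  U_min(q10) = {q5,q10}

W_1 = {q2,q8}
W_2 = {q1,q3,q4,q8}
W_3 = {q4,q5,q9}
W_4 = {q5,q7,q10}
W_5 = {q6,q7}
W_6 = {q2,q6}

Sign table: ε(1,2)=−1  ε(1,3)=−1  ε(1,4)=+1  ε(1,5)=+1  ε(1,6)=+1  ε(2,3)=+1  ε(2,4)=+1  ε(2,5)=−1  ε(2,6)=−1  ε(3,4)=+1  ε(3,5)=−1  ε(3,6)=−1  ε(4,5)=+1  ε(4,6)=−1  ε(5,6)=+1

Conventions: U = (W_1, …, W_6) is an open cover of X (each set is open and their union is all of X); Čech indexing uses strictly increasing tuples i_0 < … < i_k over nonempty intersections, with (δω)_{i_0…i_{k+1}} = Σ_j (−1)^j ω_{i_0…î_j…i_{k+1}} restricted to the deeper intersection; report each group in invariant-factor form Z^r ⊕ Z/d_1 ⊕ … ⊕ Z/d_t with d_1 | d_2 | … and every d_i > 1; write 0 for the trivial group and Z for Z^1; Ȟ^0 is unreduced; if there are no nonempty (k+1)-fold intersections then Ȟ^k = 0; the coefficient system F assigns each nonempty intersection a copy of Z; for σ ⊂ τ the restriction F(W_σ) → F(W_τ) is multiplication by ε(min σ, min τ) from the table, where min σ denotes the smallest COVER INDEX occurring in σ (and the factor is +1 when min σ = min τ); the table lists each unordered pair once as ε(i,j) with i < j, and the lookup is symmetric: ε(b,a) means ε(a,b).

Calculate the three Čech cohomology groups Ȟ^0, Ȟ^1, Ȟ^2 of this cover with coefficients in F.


Ȟ^0 ≅ 0, Ȟ^1 ≅ Z/2 and Ȟ^2 ≅ 0

intersection data:
  W12={q8} W16={q2} W23={q4} W34={q5} W45={q7} W56={q6}
C dims 6,6; δ0: rk 6, SNF 1^5·2
Ȟ^0 = (6 − 6) − 0 = 0, so Ȟ^0 ≅ 0
Ȟ^1 = (6 − 0) − 6 = 0 plus torsion [2], so Ȟ^1 ≅ Z/2
Ȟ^2 = (0 − 0) − 0 = 0, so Ȟ^2 ≅ 0


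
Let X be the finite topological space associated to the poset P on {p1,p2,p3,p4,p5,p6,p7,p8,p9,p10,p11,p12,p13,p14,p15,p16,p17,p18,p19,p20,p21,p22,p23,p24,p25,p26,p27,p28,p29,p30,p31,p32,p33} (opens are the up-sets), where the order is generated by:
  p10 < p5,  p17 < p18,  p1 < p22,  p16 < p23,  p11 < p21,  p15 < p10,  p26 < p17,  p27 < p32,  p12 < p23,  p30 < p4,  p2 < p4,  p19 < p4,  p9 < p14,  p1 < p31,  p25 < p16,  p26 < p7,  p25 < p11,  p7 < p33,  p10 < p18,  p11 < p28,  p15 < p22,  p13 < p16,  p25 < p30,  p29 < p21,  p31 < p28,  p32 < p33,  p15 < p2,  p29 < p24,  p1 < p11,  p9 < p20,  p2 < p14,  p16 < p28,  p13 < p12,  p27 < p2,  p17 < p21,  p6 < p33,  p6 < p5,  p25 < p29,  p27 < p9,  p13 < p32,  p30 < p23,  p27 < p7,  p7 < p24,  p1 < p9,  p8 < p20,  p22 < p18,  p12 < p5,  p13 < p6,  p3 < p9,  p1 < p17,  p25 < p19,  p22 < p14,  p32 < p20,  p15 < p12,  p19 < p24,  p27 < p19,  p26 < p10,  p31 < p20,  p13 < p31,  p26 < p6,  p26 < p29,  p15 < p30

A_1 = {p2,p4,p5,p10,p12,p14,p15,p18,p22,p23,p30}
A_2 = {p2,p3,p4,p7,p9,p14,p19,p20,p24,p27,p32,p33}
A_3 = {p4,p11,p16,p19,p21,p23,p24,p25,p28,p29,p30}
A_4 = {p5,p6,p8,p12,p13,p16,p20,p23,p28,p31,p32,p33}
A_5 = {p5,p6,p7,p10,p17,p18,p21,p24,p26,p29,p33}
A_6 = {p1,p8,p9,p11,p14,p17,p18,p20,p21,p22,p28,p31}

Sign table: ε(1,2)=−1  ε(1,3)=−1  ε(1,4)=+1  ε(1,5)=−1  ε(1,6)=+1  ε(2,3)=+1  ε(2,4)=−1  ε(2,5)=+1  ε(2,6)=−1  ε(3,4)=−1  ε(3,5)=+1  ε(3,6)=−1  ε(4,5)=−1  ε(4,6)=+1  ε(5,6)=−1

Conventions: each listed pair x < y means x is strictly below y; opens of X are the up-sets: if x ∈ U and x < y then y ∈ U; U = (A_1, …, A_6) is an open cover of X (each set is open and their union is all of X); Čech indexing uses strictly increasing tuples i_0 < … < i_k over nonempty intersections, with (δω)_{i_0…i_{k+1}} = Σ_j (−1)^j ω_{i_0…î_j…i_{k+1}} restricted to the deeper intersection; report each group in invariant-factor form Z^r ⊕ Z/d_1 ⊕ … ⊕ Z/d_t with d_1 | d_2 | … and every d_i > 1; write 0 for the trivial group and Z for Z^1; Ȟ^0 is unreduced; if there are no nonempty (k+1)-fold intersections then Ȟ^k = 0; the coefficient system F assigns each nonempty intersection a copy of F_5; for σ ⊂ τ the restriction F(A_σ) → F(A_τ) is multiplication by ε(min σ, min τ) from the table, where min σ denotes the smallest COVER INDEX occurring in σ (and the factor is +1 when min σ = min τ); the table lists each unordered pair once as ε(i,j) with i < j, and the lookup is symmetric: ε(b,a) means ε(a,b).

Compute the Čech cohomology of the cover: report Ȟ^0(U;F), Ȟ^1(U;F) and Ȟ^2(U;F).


cover nerve:
  A12={p2,p4,p14} A13={p4,p23,p30} A14={p5,p12,p23} A15={p5,p10,p18} A16={p14,p18,p22} A23={p4,p19,p24} A24={p20,p32,p33} A25={p7,p24,p33} A26={p9,p14,p20} A34={p16,p23,p28} A35={p21,p24,p29} A36={p11,p21,p28} A45={p5,p6,p33} A46={p8,p20,p28,p31} A56={p17,p18,p21}
  A123={p4} A126={p14} A134={p23} A145={p5} A156={p18} A235={p24} A245={p33} A246={p20} A346={p28} A356={p21}
C dims 6,15,10; δ0: rk_F5 5; δ1: rk_F5 10
Ȟ^0: (6−5)−0=1 ⇒ Z/5
Ȟ^1: (15−10)−5=0 ⇒ 0
Ȟ^2: (10−0)−10=0 ⇒ 0

Ȟ^0 ≅ Z/5, Ȟ^1 ≅ 0 and Ȟ^2 ≅ 0


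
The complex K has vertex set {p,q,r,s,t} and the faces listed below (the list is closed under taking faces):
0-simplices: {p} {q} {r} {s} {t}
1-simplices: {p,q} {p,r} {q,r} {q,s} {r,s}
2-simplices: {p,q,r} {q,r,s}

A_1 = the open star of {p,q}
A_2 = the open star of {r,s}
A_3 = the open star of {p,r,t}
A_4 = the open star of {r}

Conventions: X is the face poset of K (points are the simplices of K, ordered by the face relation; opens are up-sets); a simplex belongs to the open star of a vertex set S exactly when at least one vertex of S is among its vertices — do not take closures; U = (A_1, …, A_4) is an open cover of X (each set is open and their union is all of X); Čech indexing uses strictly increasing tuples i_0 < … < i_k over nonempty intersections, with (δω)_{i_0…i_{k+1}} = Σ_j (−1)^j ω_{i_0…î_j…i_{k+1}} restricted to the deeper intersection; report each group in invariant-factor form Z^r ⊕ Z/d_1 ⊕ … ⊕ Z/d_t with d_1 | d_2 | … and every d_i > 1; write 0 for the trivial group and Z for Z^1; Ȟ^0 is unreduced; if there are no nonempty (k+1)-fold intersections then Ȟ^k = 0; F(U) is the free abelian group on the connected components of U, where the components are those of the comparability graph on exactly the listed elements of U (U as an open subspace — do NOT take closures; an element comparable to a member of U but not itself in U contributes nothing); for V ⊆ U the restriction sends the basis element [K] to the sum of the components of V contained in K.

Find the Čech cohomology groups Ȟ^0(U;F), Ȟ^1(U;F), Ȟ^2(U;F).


Ȟ^0 = Z^2, Ȟ^1 = 0 and Ȟ^2 = 0

nerve of the cover:
  A1={{p},{q},{p,q},{p,r},{q,r},{q,s},{p,q,r},{q,r,s}} A2={{r},{s},{p,r},{q,r},{q,s},{r,s},{p,q,r},{q,r,s}} A3={{p},{r},{t},{p,q},{p,r},{q,r},{r,s},{p,q,r},{q,r,s}} A4={{r},{p,r},{q,r},{r,s},{p,q,r},{q,r,s}}
  A12={{p,r},{q,r},{q,s},{p,q,r},{q,r,s}} A13={{p},{p,q},{p,r},{q,r},{p,q,r},{q,r,s}} A14={{p,r},{q,r},{p,q,r},{q,r,s}} A23={{r},{p,r},{q,r},{r,s},{p,q,r},{q,r,s}} A24={{r},{p,r},{q,r},{r,s},{p,q,r},{q,r,s}} A34={{r},{p,r},{q,r},{r,s},{p,q,r},{q,r,s}}
  A123={{p,r},{q,r},{p,q,r},{q,r,s}} A124={{p,r},{q,r},{p,q,r},{q,r,s}} A134={{p,r},{q,r},{p,q,r},{q,r,s}} A234={{r},{p,r},{q,r},{r,s},{p,q,r},{q,r,s}}
  A1234={{p,r},{q,r},{p,q,r},{q,r,s}}
components per intersection:
  A1: {{p},{q},{p,q},{p,r},{q,r},{q,s},{p,q,r},{q,r,s}}
  A2: {{r},{s},{p,r},{q,r},{q,s},{r,s},{p,q,r},{q,r,s}}
  A3: {{p},{r},{p,q},{p,r},{q,r},{r,s},{p,q,r},{q,r,s}} {{t}}
  A4: {{r},{p,r},{q,r},{r,s},{p,q,r},{q,r,s}}
  A12: {{p,r},{q,r},{q,s},{p,q,r},{q,r,s}}
  A13: {{p},{p,q},{p,r},{q,r},{p,q,r},{q,r,s}}
  A14: {{p,r},{q,r},{p,q,r},{q,r,s}}
  A23: {{r},{p,r},{q,r},{r,s},{p,q,r},{q,r,s}}
  A24: {{r},{p,r},{q,r},{r,s},{p,q,r},{q,r,s}}
  A34: {{r},{p,r},{q,r},{r,s},{p,q,r},{q,r,s}}
  A123: {{p,r},{q,r},{p,q,r},{q,r,s}}
  A124: {{p,r},{q,r},{p,q,r},{q,r,s}}
  A134: {{p,r},{q,r},{p,q,r},{q,r,s}}
  A234: {{r},{p,r},{q,r},{r,s},{p,q,r},{q,r,s}}
  A1234: {{p,r},{q,r},{p,q,r},{q,r,s}}
C dims 5,6,4,1; δ0: rk 3, SNF 1^3; δ1: rk 3, SNF 1^3; δ2: rk 1, SNF 1^1
Ȟ^0 = (5 − 3) − 0 = 2, so Ȟ^0 ≅ Z^2
Ȟ^1 = (6 − 3) − 3 = 0, so Ȟ^1 ≅ 0
Ȟ^2 = (4 − 1) − 3 = 0, so Ȟ^2 ≅ 0


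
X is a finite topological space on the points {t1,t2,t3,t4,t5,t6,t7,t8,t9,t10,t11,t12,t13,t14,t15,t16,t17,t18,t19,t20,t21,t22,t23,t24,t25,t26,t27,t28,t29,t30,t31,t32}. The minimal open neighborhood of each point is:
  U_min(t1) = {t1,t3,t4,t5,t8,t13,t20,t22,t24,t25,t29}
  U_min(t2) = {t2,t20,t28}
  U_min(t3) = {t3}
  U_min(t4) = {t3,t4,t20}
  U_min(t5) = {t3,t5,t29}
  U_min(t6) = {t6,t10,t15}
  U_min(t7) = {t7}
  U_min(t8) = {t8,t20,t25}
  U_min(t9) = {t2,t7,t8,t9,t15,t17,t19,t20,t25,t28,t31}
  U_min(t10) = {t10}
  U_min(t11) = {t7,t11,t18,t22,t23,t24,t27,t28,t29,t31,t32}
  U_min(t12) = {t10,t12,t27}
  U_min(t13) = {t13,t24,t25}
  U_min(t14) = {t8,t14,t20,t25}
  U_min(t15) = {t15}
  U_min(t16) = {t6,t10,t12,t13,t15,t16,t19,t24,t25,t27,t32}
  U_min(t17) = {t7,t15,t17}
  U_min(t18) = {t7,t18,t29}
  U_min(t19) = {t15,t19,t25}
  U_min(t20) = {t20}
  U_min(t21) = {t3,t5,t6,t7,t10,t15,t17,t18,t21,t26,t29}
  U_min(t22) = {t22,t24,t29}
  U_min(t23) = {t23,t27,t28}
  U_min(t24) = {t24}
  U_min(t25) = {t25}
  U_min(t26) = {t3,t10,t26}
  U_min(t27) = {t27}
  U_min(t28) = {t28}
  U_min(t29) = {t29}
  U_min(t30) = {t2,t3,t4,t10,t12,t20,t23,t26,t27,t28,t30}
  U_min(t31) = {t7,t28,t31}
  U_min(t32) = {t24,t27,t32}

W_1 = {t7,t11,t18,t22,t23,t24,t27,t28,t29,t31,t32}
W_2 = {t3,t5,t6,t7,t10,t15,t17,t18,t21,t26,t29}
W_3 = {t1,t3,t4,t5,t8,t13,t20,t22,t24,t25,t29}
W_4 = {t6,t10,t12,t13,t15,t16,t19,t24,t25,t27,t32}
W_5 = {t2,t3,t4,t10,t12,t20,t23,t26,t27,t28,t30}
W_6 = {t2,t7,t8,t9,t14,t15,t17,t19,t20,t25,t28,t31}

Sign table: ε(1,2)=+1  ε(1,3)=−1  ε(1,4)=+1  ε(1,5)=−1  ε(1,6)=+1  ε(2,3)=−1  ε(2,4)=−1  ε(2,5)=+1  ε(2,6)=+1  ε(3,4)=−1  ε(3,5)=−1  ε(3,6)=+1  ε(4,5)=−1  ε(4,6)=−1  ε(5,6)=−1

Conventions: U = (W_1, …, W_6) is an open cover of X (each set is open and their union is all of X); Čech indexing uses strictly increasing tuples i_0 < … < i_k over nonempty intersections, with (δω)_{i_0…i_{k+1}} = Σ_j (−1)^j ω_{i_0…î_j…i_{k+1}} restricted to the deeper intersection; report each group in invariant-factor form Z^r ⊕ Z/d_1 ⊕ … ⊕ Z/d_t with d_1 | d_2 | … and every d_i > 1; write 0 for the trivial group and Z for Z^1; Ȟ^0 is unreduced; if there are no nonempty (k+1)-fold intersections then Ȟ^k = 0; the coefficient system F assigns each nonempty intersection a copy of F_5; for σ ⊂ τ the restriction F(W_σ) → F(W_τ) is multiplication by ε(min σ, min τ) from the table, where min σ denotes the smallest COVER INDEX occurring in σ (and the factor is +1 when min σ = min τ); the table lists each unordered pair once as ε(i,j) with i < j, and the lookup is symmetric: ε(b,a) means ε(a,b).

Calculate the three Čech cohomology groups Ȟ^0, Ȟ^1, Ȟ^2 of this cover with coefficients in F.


Ȟ^0(U;F) ≅ 0; Ȟ^1(U;F) ≅ 0; Ȟ^2(U;F) ≅ Z/5

nonempty overlaps:
  W12={t7,t18,t29} W13={t22,t24,t29} W14={t24,t27,t32} W15={t23,t27,t28} W16={t7,t28,t31} W23={t3,t5,t29} W24={t6,t10,t15} W25={t3,t10,t26} W26={t7,t15,t17} W34={t13,t24,t25} W35={t3,t4,t20} W36={t8,t20,t25} W45={t10,t12,t27} W46={t15,t19,t25} W56={t2,t20,t28}
  W123={t29} W126={t7} W134={t24} W145={t27} W156={t28} W235={t3} W245={t10} W246={t15} W346={t25} W356={t20}
C dims 6,15,10; δ0: rk_F5 6; δ1: rk_F5 9
degree 0: 6−6−0 = 0 → Ȟ^0 ≅ 0
degree 1: 15−9−6 = 0 → Ȟ^1 ≅ 0
degree 2: 10−0−9 = 1 → Ȟ^2 ≅ Z/5


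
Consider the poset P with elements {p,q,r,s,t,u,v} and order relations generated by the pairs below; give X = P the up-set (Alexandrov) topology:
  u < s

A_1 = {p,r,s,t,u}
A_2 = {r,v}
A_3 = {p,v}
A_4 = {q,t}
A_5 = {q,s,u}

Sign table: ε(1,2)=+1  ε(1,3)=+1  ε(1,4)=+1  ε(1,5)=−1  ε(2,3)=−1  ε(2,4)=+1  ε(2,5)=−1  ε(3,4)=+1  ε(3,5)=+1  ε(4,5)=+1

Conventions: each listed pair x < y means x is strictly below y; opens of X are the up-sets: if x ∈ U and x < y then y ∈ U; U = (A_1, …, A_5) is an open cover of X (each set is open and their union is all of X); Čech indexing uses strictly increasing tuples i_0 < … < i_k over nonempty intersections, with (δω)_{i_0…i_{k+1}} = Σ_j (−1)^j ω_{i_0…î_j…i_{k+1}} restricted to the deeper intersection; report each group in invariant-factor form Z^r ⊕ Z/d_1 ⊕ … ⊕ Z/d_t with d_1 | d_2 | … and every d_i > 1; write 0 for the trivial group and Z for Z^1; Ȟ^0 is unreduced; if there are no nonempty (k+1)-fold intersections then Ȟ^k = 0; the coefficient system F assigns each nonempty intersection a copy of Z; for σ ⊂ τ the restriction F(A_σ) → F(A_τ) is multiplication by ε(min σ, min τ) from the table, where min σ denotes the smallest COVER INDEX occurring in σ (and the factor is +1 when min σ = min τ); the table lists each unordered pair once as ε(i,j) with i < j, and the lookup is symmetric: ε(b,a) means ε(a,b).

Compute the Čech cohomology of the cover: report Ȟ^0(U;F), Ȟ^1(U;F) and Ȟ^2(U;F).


nonempty intersections:
  A12={r} A13={p} A14={t} A15={s,u} A23={v} A45={q}
C dims 5,6; δ0: rk 5, SNF 1^4·2
Ȟ^0: (5−5)−0=0 ⇒ 0
Ȟ^1: (6−0)−5=1 plus torsion [2] ⇒ Z ⊕ Z/2
Ȟ^2: (0−0)−0=0 ⇒ 0

Ȟ^0 = 0, Ȟ^1 = Z ⊕ Z/2, Ȟ^2 = 0


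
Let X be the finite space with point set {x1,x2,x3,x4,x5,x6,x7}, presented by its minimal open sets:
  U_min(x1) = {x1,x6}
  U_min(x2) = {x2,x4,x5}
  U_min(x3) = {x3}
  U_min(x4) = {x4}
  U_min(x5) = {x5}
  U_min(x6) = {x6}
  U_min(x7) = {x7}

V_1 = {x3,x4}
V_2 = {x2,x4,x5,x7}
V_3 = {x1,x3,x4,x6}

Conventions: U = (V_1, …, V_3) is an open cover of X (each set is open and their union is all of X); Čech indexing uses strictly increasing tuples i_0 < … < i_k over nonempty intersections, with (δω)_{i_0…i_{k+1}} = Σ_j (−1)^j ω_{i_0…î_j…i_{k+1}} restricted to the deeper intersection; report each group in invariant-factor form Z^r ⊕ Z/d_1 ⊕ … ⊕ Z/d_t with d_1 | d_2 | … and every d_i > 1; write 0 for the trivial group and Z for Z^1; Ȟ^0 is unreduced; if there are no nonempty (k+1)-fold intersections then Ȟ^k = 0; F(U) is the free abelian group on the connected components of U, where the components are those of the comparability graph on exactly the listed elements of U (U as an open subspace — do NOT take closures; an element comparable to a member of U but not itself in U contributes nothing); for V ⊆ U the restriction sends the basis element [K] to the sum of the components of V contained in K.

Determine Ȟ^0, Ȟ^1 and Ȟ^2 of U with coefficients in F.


nonempty intersections:
  V12={x4} V13={x3,x4} V23={x4}
  V123={x4}
components per intersection:
  V1: {x3} {x4}
  V2: {x2,x4,x5} {x7}
  V3: {x1,x6} {x3} {x4}
  V12: {x4}
  V13: {x3} {x4}
  V23: {x4}
  V123: {x4}
C dims 7,4,1; δ0: rk 3, SNF 1^3; δ1: rk 1, SNF 1^1
Ȟ^0: (7−3)−0=4 ⇒ Z^4
Ȟ^1: (4−1)−3=0 ⇒ 0
Ȟ^2: (1−0)−1=0 ⇒ 0

Ȟ^0 = Z^4,  Ȟ^1 = 0,  Ȟ^2 = 0


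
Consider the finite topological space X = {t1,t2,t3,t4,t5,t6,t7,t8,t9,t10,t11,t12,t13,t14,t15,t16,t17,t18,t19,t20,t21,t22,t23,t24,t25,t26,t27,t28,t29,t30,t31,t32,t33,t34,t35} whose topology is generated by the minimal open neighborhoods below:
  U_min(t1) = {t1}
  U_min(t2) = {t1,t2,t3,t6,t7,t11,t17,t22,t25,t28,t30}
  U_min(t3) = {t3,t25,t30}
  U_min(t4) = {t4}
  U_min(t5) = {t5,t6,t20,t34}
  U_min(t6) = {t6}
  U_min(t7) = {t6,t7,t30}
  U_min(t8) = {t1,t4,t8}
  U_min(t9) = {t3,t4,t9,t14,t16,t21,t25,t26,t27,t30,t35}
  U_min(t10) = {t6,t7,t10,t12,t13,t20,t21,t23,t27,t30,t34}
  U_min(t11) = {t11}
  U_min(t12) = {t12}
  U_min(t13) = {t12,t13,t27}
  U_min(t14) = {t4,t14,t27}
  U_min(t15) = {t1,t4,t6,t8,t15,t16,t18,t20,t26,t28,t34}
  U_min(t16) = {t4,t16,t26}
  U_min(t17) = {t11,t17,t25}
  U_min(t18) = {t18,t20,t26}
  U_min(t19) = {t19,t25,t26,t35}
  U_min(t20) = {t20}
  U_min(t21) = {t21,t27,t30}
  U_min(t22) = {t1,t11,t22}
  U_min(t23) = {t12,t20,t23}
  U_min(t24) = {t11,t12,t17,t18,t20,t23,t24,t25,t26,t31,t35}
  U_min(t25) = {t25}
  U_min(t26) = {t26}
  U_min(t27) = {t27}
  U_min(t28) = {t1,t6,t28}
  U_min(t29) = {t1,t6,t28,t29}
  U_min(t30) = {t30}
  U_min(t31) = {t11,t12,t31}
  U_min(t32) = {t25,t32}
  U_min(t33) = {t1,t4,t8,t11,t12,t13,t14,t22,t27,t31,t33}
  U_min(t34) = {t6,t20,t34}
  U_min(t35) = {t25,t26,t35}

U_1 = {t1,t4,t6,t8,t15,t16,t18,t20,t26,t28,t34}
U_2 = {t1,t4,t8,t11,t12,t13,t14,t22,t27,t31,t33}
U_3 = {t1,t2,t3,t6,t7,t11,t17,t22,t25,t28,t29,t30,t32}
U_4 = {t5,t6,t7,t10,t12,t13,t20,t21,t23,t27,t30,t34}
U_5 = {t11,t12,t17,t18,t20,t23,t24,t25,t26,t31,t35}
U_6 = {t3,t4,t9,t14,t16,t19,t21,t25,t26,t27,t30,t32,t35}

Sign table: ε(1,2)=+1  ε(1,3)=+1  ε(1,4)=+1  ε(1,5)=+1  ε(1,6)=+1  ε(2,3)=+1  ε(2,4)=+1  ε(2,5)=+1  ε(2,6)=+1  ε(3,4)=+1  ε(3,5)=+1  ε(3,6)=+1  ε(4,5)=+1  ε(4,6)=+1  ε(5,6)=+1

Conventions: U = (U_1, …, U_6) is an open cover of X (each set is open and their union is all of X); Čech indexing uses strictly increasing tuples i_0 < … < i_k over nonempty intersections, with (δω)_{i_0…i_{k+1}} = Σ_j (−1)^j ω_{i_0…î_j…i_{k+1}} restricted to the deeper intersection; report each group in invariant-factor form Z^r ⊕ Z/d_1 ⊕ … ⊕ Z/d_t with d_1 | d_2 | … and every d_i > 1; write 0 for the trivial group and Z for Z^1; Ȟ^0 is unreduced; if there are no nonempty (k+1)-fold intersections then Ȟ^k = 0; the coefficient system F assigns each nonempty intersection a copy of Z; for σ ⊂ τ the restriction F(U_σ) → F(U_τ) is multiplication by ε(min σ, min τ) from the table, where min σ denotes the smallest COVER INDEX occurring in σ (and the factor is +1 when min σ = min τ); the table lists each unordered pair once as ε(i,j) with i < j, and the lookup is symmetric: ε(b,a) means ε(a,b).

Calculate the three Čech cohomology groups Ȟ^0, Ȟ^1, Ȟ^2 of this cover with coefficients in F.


Ȟ^0 ≅ Z; Ȟ^1 ≅ 0; Ȟ^2 ≅ Z/2

intersection data:
  U12={t1,t4,t8} U13={t1,t6,t28} U14={t6,t20,t34} U15={t18,t20,t26} U16={t4,t16,t26} U23={t1,t11,t22} U24={t12,t13,t27} U25={t11,t12,t31} U26={t4,t14,t27} U34={t6,t7,t30} U35={t11,t17,t25} U36={t3,t25,t30,t32} U45={t12,t20,t23} U46={t21,t27,t30} U56={t25,t26,t35}
  U123={t1} U126={t4} U134={t6} U145={t20} U156={t26} U235={t11} U245={t12} U246={t27} U346={t30} U356={t25}
C dims 6,15,10; δ0: rk 5, SNF 1^5; δ1: rk 10, SNF 1^9·2
Ȟ^0 = (6 − 5) − 0 = 1, so Ȟ^0 ≅ Z
Ȟ^1 = (15 − 10) − 5 = 0, so Ȟ^1 ≅ 0
Ȟ^2 = (10 − 0) − 10 = 0 plus torsion [2], so Ȟ^2 ≅ Z/2


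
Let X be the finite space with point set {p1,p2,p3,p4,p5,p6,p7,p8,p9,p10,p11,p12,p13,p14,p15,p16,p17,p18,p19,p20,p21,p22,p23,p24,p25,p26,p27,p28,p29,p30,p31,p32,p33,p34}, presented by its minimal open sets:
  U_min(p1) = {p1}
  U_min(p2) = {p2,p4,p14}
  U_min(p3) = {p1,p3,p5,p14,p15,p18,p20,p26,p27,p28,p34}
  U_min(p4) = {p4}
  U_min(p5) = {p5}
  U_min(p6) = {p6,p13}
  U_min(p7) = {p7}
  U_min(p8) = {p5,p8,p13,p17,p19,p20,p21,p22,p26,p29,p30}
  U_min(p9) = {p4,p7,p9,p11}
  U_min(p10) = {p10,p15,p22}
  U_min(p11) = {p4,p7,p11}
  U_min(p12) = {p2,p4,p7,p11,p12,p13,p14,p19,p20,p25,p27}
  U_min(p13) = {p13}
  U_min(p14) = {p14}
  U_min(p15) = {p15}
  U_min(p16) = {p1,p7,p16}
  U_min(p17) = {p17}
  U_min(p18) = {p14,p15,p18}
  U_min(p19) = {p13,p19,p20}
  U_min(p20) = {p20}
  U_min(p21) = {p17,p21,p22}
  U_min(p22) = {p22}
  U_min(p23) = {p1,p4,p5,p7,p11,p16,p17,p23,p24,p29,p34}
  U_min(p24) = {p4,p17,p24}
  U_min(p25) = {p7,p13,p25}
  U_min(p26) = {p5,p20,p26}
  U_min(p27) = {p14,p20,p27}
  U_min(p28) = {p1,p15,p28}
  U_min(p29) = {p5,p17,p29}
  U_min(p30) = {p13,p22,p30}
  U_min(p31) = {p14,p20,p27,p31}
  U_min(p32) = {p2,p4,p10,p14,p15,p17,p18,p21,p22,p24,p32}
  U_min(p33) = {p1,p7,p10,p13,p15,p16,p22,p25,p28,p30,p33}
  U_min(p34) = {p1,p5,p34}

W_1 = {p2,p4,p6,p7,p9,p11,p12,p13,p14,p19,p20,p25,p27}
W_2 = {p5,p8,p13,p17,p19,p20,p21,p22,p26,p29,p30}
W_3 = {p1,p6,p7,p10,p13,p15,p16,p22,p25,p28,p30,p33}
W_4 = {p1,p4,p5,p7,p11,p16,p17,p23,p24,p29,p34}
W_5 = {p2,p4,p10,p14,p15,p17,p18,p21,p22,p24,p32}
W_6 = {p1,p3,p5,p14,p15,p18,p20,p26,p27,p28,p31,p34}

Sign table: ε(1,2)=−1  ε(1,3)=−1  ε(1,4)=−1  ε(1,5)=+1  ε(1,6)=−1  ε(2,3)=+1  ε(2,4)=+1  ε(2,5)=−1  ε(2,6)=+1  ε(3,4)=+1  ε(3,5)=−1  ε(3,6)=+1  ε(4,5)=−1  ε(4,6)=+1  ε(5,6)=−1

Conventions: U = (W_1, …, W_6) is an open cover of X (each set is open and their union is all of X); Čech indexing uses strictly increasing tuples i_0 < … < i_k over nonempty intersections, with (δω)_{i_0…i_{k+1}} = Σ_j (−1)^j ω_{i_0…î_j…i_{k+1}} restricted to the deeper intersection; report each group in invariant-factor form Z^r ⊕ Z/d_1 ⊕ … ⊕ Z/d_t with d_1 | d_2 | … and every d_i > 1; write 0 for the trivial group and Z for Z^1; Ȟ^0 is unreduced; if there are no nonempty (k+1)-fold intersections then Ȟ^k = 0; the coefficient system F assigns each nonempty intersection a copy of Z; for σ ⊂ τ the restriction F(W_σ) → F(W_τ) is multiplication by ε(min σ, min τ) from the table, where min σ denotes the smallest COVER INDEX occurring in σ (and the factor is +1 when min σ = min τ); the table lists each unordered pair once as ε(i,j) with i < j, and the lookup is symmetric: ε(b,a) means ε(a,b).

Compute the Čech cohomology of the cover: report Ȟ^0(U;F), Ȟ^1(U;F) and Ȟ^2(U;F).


nonempty intersections:
  W12={p13,p19,p20} W13={p6,p7,p13,p25} W14={p4,p7,p11} W15={p2,p4,p14} W16={p14,p20,p27} W23={p13,p22,p30} W24={p5,p17,p29} W25={p17,p21,p22} W26={p5,p20,p26} W34={p1,p7,p16} W35={p10,p15,p22} W36={p1,p15,p28} W45={p4,p17,p24} W46={p1,p5,p34} W56={p14,p15,p18}
  W123={p13} W126={p20} W134={p7} W145={p4} W156={p14} W235={p22} W245={p17} W246={p5} W346={p1} W356={p15}
C dims 6,15,10; δ0: rk 5, SNF 1^5; δ1: rk 10, SNF 1^9·2
Ȟ^0: (6−5)−0=1 ⇒ Z
Ȟ^1: (15−10)−5=0 ⇒ 0
Ȟ^2: (10−0)−10=0 plus torsion [2] ⇒ Z/2

Ȟ^0(U;F) ≅ Z, Ȟ^1(U;F) ≅ 0, Ȟ^2(U;F) ≅ Z/2


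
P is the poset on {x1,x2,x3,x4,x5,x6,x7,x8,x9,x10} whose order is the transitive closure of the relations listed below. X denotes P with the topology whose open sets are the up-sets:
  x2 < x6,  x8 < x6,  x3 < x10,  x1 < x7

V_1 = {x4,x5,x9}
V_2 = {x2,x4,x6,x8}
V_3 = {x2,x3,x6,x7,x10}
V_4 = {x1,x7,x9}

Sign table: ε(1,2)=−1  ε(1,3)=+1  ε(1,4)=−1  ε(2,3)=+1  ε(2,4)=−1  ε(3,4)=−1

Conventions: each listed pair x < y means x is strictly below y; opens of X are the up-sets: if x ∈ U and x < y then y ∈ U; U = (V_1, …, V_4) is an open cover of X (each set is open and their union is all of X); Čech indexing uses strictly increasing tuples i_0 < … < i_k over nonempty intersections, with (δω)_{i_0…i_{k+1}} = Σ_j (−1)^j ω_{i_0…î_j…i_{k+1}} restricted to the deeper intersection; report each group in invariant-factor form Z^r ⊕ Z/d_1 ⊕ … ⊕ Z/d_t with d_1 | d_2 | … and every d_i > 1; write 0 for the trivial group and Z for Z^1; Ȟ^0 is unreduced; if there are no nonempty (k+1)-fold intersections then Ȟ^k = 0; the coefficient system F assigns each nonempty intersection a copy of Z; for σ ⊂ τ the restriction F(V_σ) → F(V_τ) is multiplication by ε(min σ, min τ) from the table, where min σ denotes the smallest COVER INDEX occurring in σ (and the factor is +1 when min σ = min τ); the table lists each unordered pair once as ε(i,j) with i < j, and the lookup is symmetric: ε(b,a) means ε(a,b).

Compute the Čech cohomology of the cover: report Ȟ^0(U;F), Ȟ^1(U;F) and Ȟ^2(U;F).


nonempty overlaps:
  V12={x4} V14={x9} V23={x2,x6} V34={x7}
C dims 4,4; δ0: rk 4, SNF 1^3·2
degree 0: 4−4−0 = 0 → Ȟ^0 ≅ 0
degree 1: 4−0−4 = 0 plus torsion [2] → Ȟ^1 ≅ Z/2
degree 2: 0−0−0 = 0 → Ȟ^2 ≅ 0

Ȟ^0 ≅ 0, Ȟ^1 ≅ Z/2 and Ȟ^2 ≅ 0
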